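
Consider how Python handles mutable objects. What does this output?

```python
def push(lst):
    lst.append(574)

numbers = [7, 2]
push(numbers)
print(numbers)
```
[7, 2, 574]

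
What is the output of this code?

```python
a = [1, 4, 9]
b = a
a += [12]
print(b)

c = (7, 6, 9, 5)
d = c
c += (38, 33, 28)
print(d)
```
[1, 4, 9, 12]
(7, 6, 9, 5)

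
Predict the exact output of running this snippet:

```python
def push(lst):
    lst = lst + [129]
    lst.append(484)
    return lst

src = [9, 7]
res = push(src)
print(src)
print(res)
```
[9, 7]
[9, 7, 129, 484]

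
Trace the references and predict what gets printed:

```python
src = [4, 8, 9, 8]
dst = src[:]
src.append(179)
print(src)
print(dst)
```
[4, 8, 9, 8, 179]
[4, 8, 9, 8]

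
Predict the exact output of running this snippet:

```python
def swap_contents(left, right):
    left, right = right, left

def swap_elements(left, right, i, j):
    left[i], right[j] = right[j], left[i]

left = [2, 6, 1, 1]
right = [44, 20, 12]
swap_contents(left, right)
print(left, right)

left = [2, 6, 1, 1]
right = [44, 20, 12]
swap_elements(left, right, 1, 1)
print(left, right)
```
[2, 6, 1, 1] [44, 20, 12]
[2, 20, 1, 1] [44, 6, 12]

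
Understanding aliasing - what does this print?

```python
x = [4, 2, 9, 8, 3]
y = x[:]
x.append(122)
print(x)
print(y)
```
[4, 2, 9, 8, 3, 122]
[4, 2, 9, 8, 3]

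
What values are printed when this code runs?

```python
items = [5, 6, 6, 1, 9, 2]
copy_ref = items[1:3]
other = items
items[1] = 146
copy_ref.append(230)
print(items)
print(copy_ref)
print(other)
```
[5, 146, 6, 1, 9, 2]
[6, 6, 230]
[5, 146, 6, 1, 9, 2]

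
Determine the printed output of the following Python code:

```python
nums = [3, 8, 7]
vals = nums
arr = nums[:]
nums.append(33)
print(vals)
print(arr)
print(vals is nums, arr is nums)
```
[3, 8, 7, 33]
[3, 8, 7]
True False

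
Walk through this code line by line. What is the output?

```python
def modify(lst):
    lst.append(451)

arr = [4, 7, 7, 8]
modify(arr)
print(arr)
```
[4, 7, 7, 8, 451]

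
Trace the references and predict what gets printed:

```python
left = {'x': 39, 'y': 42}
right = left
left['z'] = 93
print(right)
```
{'x': 39, 'y': 42, 'z': 93}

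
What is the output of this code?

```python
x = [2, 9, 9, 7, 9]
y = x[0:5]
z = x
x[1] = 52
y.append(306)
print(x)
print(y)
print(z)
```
[2, 52, 9, 7, 9]
[2, 9, 9, 7, 9, 306]
[2, 52, 9, 7, 9]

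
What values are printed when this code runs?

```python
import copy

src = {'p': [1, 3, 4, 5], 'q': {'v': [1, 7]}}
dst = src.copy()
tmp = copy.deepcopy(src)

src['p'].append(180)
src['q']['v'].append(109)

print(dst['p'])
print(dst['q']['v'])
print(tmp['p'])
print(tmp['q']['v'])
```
[1, 3, 4, 5, 180]
[1, 7, 109]
[1, 3, 4, 5]
[1, 7]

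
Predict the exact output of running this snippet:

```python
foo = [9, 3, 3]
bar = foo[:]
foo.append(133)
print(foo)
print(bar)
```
[9, 3, 3, 133]
[9, 3, 3]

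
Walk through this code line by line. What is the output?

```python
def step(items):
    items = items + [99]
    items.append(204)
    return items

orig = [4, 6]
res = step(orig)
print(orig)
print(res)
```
[4, 6]
[4, 6, 99, 204]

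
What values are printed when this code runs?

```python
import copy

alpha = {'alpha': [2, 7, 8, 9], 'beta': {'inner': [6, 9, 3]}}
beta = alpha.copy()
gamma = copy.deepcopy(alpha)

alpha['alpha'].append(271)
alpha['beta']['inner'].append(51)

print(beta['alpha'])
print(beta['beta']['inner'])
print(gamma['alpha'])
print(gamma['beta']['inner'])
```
[2, 7, 8, 9, 271]
[6, 9, 3, 51]
[2, 7, 8, 9]
[6, 9, 3]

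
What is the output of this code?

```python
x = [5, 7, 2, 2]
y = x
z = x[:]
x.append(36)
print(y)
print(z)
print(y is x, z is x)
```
[5, 7, 2, 2, 36]
[5, 7, 2, 2]
True False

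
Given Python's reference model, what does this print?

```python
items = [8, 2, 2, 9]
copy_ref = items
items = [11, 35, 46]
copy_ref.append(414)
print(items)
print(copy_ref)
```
[11, 35, 46]
[8, 2, 2, 9, 414]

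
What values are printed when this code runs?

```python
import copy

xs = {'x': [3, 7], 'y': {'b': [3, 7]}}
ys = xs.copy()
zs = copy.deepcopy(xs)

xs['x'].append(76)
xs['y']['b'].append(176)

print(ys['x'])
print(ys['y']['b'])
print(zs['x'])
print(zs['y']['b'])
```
[3, 7, 76]
[3, 7, 176]
[3, 7]
[3, 7]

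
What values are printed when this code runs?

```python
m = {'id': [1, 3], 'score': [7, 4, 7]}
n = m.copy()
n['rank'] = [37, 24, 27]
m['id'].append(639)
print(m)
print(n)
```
{'id': [1, 3, 639], 'score': [7, 4, 7]}
{'id': [1, 3, 639], 'score': [7, 4, 7], 'rank': [37, 24, 27]}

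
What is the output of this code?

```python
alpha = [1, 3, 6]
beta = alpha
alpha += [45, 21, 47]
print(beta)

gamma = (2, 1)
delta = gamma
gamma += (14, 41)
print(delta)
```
[1, 3, 6, 45, 21, 47]
(2, 1)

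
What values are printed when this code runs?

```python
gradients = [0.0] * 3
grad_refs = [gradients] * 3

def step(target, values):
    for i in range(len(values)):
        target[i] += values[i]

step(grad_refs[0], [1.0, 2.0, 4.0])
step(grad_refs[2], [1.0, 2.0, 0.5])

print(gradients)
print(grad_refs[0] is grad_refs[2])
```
[2.0, 4.0, 4.5]
True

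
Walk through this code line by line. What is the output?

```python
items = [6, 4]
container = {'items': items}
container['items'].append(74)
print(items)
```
[6, 4, 74]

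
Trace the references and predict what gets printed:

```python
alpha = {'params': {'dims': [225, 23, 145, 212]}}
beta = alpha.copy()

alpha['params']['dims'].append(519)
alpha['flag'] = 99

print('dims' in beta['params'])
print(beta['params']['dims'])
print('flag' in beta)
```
True
[225, 23, 145, 212, 519]
False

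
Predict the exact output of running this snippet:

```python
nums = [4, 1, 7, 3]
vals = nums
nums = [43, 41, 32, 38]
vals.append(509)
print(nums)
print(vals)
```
[43, 41, 32, 38]
[4, 1, 7, 3, 509]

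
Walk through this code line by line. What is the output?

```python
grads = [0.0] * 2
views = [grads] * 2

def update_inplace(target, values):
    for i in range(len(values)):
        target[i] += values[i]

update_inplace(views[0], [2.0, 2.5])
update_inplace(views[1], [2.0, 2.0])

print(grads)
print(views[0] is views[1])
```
[4.0, 4.5]
True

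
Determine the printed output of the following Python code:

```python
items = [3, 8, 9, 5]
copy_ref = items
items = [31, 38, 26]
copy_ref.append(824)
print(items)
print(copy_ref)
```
[31, 38, 26]
[3, 8, 9, 5, 824]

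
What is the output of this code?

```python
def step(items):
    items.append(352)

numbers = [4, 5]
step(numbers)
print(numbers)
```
[4, 5, 352]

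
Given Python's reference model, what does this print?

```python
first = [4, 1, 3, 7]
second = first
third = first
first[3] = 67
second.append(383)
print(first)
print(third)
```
[4, 1, 3, 67, 383]
[4, 1, 3, 67, 383]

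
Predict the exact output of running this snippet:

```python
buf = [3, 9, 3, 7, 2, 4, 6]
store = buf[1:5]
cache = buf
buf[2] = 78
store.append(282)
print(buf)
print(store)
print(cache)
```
[3, 9, 78, 7, 2, 4, 6]
[9, 3, 7, 2, 282]
[3, 9, 78, 7, 2, 4, 6]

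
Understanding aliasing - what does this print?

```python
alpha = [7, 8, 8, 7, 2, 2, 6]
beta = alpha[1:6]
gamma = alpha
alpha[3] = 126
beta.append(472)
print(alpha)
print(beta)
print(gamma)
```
[7, 8, 8, 126, 2, 2, 6]
[8, 8, 7, 2, 2, 472]
[7, 8, 8, 126, 2, 2, 6]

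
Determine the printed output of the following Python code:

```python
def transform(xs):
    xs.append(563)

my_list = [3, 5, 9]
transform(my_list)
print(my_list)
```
[3, 5, 9, 563]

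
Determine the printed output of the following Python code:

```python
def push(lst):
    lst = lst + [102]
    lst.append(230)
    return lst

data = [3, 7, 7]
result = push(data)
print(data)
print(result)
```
[3, 7, 7]
[3, 7, 7, 102, 230]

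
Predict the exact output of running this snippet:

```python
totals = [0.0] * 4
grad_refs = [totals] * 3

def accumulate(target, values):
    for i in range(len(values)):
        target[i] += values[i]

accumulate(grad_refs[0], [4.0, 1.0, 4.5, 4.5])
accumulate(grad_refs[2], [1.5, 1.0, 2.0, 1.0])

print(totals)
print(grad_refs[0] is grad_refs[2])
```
[5.5, 2.0, 6.5, 5.5]
True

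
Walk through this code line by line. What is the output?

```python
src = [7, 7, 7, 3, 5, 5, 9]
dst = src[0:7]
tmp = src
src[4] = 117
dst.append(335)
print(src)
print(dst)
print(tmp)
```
[7, 7, 7, 3, 117, 5, 9]
[7, 7, 7, 3, 5, 5, 9, 335]
[7, 7, 7, 3, 117, 5, 9]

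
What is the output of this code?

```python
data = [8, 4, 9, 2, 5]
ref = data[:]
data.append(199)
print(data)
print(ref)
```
[8, 4, 9, 2, 5, 199]
[8, 4, 9, 2, 5]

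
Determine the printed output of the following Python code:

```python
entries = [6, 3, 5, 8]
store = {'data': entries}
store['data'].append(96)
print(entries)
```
[6, 3, 5, 8, 96]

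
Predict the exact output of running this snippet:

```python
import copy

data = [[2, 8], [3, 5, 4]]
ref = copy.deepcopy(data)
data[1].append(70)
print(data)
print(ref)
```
[[2, 8], [3, 5, 4, 70]]
[[2, 8], [3, 5, 4]]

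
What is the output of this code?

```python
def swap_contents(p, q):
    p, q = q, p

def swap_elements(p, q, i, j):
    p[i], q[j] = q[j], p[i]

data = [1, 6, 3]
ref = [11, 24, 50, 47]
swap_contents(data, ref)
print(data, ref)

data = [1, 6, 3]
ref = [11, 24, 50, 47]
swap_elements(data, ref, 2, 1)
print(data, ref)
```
[1, 6, 3] [11, 24, 50, 47]
[1, 6, 24] [11, 3, 50, 47]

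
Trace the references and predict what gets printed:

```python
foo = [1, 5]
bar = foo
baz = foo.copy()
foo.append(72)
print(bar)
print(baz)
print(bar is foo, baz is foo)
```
[1, 5, 72]
[1, 5]
True False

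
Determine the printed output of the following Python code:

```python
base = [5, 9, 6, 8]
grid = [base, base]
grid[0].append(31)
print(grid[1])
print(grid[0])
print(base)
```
[5, 9, 6, 8, 31]
[5, 9, 6, 8, 31]
[5, 9, 6, 8, 31]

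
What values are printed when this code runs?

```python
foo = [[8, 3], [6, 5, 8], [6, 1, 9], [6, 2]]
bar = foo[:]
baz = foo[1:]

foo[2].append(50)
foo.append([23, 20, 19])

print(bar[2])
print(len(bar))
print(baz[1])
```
[6, 1, 9, 50]
4
[6, 1, 9, 50]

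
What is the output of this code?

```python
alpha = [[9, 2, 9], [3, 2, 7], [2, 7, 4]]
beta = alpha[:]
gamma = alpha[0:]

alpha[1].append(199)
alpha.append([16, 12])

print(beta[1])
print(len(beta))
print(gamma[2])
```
[3, 2, 7, 199]
3
[2, 7, 4]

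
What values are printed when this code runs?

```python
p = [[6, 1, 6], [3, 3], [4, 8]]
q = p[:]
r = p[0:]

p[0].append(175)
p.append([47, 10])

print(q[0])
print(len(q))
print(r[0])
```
[6, 1, 6, 175]
3
[6, 1, 6, 175]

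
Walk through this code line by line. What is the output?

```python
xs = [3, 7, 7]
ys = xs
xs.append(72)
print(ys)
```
[3, 7, 7, 72]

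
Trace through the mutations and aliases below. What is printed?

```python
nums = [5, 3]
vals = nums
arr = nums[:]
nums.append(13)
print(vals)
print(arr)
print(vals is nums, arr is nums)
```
[5, 3, 13]
[5, 3]
True False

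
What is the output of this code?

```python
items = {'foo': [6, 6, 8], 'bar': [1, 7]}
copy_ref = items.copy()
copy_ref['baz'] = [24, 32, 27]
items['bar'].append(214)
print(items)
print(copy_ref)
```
{'foo': [6, 6, 8], 'bar': [1, 7, 214]}
{'foo': [6, 6, 8], 'bar': [1, 7, 214], 'baz': [24, 32, 27]}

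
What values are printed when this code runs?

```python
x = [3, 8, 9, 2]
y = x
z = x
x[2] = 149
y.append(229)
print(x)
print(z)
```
[3, 8, 149, 2, 229]
[3, 8, 149, 2, 229]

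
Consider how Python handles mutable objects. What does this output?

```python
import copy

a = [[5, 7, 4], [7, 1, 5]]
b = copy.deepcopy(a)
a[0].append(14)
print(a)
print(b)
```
[[5, 7, 4, 14], [7, 1, 5]]
[[5, 7, 4], [7, 1, 5]]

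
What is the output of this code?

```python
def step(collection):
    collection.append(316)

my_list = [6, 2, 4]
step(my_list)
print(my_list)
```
[6, 2, 4, 316]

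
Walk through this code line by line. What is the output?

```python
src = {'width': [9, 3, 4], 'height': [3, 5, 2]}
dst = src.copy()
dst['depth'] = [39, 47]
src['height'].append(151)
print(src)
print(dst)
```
{'width': [9, 3, 4], 'height': [3, 5, 2, 151]}
{'width': [9, 3, 4], 'height': [3, 5, 2, 151], 'depth': [39, 47]}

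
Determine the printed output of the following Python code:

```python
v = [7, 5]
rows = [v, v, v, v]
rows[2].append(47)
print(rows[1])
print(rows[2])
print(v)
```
[7, 5, 47]
[7, 5, 47]
[7, 5, 47]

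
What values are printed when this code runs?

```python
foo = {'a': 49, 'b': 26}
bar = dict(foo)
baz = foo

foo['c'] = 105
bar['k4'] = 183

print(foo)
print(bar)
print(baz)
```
{'a': 49, 'b': 26, 'c': 105}
{'a': 49, 'b': 26, 'k4': 183}
{'a': 49, 'b': 26, 'c': 105}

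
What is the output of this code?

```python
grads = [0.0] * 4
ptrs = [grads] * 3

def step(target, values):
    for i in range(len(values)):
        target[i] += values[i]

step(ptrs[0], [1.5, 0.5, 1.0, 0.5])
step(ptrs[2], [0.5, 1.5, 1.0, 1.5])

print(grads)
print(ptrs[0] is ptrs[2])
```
[2.0, 2.0, 2.0, 2.0]
True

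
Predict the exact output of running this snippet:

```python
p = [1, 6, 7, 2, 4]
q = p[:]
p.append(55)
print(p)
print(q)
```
[1, 6, 7, 2, 4, 55]
[1, 6, 7, 2, 4]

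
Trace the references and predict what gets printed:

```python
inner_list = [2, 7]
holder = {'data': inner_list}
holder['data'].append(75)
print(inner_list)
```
[2, 7, 75]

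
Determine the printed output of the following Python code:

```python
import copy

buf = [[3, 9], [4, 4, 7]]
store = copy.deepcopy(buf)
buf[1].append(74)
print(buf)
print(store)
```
[[3, 9], [4, 4, 7, 74]]
[[3, 9], [4, 4, 7]]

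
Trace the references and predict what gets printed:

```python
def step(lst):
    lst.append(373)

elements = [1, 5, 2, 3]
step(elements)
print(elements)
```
[1, 5, 2, 3, 373]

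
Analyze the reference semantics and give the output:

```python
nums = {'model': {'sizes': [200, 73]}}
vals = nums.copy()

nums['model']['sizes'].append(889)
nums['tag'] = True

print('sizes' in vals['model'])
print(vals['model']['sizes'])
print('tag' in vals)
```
True
[200, 73, 889]
False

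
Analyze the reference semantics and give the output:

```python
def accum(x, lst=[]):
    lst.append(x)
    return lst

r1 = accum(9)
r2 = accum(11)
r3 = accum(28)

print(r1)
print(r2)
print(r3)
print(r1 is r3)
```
[9, 11, 28]
[9, 11, 28]
[9, 11, 28]
True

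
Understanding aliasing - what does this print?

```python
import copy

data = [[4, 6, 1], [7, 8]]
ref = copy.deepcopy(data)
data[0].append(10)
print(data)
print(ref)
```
[[4, 6, 1, 10], [7, 8]]
[[4, 6, 1], [7, 8]]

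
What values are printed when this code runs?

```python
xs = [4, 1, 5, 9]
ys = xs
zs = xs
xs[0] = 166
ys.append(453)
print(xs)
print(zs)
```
[166, 1, 5, 9, 453]
[166, 1, 5, 9, 453]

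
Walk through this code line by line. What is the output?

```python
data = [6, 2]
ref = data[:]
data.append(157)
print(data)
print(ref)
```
[6, 2, 157]
[6, 2]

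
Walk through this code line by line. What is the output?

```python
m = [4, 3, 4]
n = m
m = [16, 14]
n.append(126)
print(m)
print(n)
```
[16, 14]
[4, 3, 4, 126]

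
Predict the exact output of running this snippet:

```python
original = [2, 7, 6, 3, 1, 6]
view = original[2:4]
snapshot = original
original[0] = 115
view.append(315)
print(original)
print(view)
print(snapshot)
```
[115, 7, 6, 3, 1, 6]
[6, 3, 315]
[115, 7, 6, 3, 1, 6]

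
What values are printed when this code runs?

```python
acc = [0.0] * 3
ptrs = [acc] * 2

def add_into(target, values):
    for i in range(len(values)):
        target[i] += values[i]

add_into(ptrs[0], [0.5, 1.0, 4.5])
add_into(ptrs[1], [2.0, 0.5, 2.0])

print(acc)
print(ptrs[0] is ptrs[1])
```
[2.5, 1.5, 6.5]
True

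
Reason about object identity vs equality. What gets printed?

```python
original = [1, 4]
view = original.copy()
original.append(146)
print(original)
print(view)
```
[1, 4, 146]
[1, 4]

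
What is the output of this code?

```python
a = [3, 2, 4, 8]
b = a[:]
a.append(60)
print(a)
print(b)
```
[3, 2, 4, 8, 60]
[3, 2, 4, 8]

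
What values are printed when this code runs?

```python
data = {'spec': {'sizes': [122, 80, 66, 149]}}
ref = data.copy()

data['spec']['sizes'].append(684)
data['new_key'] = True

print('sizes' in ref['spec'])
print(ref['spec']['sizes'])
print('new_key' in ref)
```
True
[122, 80, 66, 149, 684]
False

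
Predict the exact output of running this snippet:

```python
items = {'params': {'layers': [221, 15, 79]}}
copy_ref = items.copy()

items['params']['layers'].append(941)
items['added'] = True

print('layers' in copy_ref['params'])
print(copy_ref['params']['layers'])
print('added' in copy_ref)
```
True
[221, 15, 79, 941]
False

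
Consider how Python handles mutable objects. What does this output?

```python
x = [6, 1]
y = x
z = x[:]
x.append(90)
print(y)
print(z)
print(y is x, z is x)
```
[6, 1, 90]
[6, 1]
True False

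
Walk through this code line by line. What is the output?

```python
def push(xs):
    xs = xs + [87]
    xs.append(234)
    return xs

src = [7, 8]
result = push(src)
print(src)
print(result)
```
[7, 8]
[7, 8, 87, 234]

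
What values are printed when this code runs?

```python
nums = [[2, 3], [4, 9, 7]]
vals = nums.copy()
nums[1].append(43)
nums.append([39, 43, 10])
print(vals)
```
[[2, 3], [4, 9, 7, 43]]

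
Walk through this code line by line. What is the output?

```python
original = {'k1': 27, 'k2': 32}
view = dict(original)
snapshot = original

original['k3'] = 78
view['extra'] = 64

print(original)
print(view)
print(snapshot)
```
{'k1': 27, 'k2': 32, 'k3': 78}
{'k1': 27, 'k2': 32, 'extra': 64}
{'k1': 27, 'k2': 32, 'k3': 78}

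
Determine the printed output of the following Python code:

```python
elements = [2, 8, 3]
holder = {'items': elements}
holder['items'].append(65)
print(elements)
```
[2, 8, 3, 65]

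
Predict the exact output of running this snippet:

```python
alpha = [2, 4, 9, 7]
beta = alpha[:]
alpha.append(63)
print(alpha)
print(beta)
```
[2, 4, 9, 7, 63]
[2, 4, 9, 7]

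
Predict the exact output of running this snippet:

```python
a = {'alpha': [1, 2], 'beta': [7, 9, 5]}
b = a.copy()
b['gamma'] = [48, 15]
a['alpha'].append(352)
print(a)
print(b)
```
{'alpha': [1, 2, 352], 'beta': [7, 9, 5]}
{'alpha': [1, 2, 352], 'beta': [7, 9, 5], 'gamma': [48, 15]}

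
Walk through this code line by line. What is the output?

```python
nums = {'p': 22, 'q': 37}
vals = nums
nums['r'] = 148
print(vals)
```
{'p': 22, 'q': 37, 'r': 148}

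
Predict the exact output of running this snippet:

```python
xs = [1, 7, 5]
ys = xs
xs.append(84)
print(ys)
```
[1, 7, 5, 84]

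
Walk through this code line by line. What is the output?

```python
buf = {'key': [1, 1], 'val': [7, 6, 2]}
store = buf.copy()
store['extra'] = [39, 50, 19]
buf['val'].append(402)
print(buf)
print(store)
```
{'key': [1, 1], 'val': [7, 6, 2, 402]}
{'key': [1, 1], 'val': [7, 6, 2, 402], 'extra': [39, 50, 19]}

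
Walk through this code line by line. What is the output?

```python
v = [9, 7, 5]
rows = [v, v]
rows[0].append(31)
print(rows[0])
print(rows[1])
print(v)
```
[9, 7, 5, 31]
[9, 7, 5, 31]
[9, 7, 5, 31]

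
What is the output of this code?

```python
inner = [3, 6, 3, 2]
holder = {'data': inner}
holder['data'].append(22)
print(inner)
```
[3, 6, 3, 2, 22]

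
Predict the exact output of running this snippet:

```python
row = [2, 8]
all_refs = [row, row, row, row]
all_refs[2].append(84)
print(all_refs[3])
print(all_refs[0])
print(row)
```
[2, 8, 84]
[2, 8, 84]
[2, 8, 84]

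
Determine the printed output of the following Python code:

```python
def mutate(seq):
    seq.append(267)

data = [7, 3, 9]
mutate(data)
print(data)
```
[7, 3, 9, 267]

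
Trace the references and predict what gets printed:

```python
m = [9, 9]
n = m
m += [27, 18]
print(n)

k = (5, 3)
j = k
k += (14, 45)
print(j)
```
[9, 9, 27, 18]
(5, 3)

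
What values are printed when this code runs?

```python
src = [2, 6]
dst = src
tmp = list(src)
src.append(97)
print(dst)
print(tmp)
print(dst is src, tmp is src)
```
[2, 6, 97]
[2, 6]
True False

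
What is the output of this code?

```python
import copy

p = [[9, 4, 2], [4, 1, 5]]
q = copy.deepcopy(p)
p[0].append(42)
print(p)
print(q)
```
[[9, 4, 2, 42], [4, 1, 5]]
[[9, 4, 2], [4, 1, 5]]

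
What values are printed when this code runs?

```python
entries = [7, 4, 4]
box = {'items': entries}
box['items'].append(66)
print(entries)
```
[7, 4, 4, 66]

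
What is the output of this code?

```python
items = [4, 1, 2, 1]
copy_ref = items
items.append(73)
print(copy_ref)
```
[4, 1, 2, 1, 73]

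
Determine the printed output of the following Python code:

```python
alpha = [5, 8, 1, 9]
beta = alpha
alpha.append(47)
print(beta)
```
[5, 8, 1, 9, 47]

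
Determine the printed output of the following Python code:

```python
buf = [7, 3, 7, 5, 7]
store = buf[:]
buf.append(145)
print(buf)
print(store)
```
[7, 3, 7, 5, 7, 145]
[7, 3, 7, 5, 7]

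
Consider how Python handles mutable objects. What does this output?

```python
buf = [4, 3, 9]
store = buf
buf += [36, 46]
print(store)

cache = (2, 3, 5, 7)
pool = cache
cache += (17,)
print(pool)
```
[4, 3, 9, 36, 46]
(2, 3, 5, 7)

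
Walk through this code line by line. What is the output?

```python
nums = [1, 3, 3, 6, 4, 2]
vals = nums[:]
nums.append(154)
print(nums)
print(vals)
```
[1, 3, 3, 6, 4, 2, 154]
[1, 3, 3, 6, 4, 2]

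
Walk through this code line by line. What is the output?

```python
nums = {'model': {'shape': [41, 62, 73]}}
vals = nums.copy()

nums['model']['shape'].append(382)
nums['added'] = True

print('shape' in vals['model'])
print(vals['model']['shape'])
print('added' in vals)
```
True
[41, 62, 73, 382]
False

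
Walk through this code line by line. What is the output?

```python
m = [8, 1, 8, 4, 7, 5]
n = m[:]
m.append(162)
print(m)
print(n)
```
[8, 1, 8, 4, 7, 5, 162]
[8, 1, 8, 4, 7, 5]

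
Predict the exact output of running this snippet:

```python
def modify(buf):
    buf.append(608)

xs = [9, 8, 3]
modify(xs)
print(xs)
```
[9, 8, 3, 608]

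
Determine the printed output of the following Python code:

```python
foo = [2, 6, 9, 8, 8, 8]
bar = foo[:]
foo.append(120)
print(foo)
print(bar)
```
[2, 6, 9, 8, 8, 8, 120]
[2, 6, 9, 8, 8, 8]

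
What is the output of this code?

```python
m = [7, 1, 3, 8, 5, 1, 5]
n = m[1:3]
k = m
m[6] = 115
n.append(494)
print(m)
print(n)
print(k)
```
[7, 1, 3, 8, 5, 1, 115]
[1, 3, 494]
[7, 1, 3, 8, 5, 1, 115]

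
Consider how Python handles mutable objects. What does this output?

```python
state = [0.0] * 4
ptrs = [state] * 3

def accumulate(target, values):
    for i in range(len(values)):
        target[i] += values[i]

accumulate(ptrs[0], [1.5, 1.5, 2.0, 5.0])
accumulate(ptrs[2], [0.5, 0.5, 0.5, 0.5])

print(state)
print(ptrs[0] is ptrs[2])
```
[2.0, 2.0, 2.5, 5.5]
True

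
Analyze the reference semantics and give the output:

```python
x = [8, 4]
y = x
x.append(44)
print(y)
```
[8, 4, 44]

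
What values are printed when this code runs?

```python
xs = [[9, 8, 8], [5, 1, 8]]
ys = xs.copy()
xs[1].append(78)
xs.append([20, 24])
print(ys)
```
[[9, 8, 8], [5, 1, 8, 78]]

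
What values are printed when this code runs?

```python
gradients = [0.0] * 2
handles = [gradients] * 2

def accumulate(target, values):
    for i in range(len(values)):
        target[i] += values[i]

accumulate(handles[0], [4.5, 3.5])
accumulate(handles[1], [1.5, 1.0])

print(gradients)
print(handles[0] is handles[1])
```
[6.0, 4.5]
True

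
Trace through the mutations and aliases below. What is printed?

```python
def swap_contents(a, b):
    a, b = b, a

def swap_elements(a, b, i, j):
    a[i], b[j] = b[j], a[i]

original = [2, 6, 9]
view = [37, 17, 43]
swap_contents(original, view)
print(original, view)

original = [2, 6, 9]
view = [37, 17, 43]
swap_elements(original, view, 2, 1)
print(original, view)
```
[2, 6, 9] [37, 17, 43]
[2, 6, 17] [37, 9, 43]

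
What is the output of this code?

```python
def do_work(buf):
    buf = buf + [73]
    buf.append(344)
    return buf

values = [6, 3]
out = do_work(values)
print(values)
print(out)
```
[6, 3]
[6, 3, 73, 344]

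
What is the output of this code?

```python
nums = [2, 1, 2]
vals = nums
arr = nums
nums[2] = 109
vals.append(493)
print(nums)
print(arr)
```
[2, 1, 109, 493]
[2, 1, 109, 493]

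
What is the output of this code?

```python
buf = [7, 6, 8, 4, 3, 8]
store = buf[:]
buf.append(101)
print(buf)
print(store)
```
[7, 6, 8, 4, 3, 8, 101]
[7, 6, 8, 4, 3, 8]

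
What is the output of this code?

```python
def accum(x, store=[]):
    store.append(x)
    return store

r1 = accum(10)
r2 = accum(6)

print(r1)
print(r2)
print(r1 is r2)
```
[10, 6]
[10, 6]
True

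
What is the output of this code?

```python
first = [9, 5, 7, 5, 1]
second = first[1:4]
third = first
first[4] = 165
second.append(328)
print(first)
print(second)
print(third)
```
[9, 5, 7, 5, 165]
[5, 7, 5, 328]
[9, 5, 7, 5, 165]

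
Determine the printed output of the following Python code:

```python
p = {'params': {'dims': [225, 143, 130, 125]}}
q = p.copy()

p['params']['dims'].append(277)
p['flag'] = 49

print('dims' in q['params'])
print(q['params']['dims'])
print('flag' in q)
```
True
[225, 143, 130, 125, 277]
False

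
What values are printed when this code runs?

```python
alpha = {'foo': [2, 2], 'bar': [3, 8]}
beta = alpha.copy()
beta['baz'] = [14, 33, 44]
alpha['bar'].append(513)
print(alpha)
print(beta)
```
{'foo': [2, 2], 'bar': [3, 8, 513]}
{'foo': [2, 2], 'bar': [3, 8, 513], 'baz': [14, 33, 44]}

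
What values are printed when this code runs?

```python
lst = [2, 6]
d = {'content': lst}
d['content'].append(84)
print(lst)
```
[2, 6, 84]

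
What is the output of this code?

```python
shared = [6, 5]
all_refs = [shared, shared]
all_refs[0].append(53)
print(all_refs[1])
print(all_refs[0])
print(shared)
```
[6, 5, 53]
[6, 5, 53]
[6, 5, 53]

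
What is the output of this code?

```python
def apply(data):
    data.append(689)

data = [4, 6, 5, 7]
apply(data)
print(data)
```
[4, 6, 5, 7, 689]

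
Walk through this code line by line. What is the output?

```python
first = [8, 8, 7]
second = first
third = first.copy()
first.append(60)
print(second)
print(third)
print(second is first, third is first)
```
[8, 8, 7, 60]
[8, 8, 7]
True False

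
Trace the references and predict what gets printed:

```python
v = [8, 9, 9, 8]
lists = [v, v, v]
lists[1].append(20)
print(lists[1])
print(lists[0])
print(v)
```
[8, 9, 9, 8, 20]
[8, 9, 9, 8, 20]
[8, 9, 9, 8, 20]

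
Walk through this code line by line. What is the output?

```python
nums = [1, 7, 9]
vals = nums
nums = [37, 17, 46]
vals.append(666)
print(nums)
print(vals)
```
[37, 17, 46]
[1, 7, 9, 666]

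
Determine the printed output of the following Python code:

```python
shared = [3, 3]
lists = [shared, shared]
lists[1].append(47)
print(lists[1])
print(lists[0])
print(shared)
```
[3, 3, 47]
[3, 3, 47]
[3, 3, 47]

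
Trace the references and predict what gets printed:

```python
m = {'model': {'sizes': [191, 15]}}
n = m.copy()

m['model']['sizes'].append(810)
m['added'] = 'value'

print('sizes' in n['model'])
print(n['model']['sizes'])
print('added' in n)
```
True
[191, 15, 810]
False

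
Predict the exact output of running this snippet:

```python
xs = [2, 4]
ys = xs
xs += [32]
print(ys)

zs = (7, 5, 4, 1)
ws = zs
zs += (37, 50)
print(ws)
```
[2, 4, 32]
(7, 5, 4, 1)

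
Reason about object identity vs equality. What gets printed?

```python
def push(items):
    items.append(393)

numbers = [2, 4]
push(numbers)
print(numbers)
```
[2, 4, 393]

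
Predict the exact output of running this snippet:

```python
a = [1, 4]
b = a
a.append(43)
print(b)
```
[1, 4, 43]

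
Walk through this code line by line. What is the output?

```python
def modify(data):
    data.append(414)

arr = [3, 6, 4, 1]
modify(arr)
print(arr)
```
[3, 6, 4, 1, 414]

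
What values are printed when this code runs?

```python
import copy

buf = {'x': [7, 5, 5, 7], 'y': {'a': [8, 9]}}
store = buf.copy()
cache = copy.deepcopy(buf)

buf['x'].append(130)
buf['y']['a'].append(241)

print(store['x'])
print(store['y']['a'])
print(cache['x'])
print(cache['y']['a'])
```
[7, 5, 5, 7, 130]
[8, 9, 241]
[7, 5, 5, 7]
[8, 9]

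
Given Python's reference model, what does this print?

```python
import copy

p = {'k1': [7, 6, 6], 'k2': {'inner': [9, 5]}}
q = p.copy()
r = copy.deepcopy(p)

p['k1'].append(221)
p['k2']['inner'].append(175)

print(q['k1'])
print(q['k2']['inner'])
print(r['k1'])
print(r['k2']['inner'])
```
[7, 6, 6, 221]
[9, 5, 175]
[7, 6, 6]
[9, 5]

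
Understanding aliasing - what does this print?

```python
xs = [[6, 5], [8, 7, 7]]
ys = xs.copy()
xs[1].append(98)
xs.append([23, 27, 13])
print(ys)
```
[[6, 5], [8, 7, 7, 98]]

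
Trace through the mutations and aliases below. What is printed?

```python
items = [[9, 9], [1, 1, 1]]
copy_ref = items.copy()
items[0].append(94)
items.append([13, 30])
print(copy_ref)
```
[[9, 9, 94], [1, 1, 1]]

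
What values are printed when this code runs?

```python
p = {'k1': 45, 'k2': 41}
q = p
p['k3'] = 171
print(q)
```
{'k1': 45, 'k2': 41, 'k3': 171}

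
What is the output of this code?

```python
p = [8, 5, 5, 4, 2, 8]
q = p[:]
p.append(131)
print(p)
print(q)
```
[8, 5, 5, 4, 2, 8, 131]
[8, 5, 5, 4, 2, 8]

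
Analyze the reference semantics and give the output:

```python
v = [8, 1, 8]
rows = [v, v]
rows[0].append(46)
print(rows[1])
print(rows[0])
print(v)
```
[8, 1, 8, 46]
[8, 1, 8, 46]
[8, 1, 8, 46]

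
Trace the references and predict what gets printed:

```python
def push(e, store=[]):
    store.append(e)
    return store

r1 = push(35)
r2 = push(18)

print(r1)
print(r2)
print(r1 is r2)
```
[35, 18]
[35, 18]
True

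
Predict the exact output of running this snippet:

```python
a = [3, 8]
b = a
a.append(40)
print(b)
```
[3, 8, 40]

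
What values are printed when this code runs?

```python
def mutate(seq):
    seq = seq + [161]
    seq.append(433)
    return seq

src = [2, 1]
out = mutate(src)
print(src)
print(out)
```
[2, 1]
[2, 1, 161, 433]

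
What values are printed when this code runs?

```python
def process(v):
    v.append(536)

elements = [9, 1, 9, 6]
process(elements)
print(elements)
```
[9, 1, 9, 6, 536]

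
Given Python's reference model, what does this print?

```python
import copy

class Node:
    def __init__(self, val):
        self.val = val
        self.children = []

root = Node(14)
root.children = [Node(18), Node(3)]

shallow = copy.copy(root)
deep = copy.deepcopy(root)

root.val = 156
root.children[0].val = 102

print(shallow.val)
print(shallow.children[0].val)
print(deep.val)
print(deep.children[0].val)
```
14
102
14
18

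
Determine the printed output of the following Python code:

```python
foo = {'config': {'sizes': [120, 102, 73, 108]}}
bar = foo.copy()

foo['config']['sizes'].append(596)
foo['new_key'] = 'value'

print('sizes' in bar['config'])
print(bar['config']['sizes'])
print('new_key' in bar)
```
True
[120, 102, 73, 108, 596]
False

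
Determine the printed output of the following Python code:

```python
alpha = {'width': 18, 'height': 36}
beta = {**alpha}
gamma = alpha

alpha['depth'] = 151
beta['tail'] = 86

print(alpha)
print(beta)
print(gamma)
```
{'width': 18, 'height': 36, 'depth': 151}
{'width': 18, 'height': 36, 'tail': 86}
{'width': 18, 'height': 36, 'depth': 151}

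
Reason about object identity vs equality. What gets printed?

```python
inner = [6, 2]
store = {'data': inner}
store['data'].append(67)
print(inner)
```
[6, 2, 67]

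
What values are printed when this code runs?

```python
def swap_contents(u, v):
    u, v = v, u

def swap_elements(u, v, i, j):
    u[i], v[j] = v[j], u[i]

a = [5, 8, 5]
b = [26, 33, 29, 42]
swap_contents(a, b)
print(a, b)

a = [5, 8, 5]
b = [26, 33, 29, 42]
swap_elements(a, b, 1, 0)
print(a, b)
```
[5, 8, 5] [26, 33, 29, 42]
[5, 26, 5] [8, 33, 29, 42]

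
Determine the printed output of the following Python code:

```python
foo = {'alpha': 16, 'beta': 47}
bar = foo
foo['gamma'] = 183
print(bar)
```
{'alpha': 16, 'beta': 47, 'gamma': 183}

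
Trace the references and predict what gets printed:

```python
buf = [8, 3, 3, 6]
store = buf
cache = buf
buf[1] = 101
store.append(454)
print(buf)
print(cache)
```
[8, 101, 3, 6, 454]
[8, 101, 3, 6, 454]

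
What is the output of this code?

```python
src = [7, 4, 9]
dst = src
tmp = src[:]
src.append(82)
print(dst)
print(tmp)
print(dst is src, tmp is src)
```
[7, 4, 9, 82]
[7, 4, 9]
True False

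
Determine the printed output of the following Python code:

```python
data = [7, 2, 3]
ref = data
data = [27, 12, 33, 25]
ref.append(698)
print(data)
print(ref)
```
[27, 12, 33, 25]
[7, 2, 3, 698]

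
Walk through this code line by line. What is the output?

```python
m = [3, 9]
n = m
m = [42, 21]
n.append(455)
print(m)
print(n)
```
[42, 21]
[3, 9, 455]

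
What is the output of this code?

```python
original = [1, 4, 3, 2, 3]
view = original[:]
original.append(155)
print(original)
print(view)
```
[1, 4, 3, 2, 3, 155]
[1, 4, 3, 2, 3]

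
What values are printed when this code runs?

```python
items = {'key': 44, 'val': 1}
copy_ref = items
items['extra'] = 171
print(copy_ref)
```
{'key': 44, 'val': 1, 'extra': 171}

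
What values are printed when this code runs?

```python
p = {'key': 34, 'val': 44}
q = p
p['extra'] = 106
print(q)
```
{'key': 34, 'val': 44, 'extra': 106}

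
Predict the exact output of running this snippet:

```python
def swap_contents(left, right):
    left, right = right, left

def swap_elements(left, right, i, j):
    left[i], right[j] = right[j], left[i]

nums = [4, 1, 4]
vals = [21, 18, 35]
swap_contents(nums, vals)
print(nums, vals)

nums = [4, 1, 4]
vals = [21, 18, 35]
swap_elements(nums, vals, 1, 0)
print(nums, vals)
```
[4, 1, 4] [21, 18, 35]
[4, 21, 4] [1, 18, 35]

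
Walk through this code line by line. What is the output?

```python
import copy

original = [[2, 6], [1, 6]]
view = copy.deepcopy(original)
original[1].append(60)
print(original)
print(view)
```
[[2, 6], [1, 6, 60]]
[[2, 6], [1, 6]]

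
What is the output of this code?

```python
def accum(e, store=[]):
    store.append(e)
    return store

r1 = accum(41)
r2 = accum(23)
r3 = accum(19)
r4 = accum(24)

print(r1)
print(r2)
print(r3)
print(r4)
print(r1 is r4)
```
[41, 23, 19, 24]
[41, 23, 19, 24]
[41, 23, 19, 24]
[41, 23, 19, 24]
True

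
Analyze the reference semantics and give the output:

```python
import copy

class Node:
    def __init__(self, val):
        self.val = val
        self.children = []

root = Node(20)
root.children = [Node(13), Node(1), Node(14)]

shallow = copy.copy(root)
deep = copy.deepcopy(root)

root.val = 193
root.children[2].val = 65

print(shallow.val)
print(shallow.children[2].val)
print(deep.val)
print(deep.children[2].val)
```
20
65
20
14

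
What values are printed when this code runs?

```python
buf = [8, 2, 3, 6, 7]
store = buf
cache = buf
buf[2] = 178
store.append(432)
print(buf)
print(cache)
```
[8, 2, 178, 6, 7, 432]
[8, 2, 178, 6, 7, 432]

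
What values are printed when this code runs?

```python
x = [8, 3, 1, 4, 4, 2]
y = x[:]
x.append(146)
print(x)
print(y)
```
[8, 3, 1, 4, 4, 2, 146]
[8, 3, 1, 4, 4, 2]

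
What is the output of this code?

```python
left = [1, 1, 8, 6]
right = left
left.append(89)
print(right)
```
[1, 1, 8, 6, 89]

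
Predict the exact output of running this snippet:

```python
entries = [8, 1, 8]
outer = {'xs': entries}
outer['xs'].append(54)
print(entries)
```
[8, 1, 8, 54]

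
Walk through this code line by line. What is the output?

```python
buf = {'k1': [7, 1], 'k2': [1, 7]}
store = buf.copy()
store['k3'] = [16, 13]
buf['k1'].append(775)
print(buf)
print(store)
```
{'k1': [7, 1, 775], 'k2': [1, 7]}
{'k1': [7, 1, 775], 'k2': [1, 7], 'k3': [16, 13]}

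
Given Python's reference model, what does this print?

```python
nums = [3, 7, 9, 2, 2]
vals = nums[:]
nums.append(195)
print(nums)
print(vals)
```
[3, 7, 9, 2, 2, 195]
[3, 7, 9, 2, 2]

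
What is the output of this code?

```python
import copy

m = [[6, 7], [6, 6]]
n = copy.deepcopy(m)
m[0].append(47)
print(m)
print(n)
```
[[6, 7, 47], [6, 6]]
[[6, 7], [6, 6]]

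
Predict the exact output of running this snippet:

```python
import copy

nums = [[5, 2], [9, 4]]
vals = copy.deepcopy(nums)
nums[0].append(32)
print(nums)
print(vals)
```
[[5, 2, 32], [9, 4]]
[[5, 2], [9, 4]]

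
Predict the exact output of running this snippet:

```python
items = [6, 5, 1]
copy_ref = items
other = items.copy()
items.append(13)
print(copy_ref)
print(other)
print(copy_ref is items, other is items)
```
[6, 5, 1, 13]
[6, 5, 1]
True False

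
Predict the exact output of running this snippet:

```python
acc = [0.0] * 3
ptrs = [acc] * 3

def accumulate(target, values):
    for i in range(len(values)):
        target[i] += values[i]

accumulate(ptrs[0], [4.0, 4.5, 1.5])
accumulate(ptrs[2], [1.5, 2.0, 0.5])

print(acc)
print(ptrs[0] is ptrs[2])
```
[5.5, 6.5, 2.0]
True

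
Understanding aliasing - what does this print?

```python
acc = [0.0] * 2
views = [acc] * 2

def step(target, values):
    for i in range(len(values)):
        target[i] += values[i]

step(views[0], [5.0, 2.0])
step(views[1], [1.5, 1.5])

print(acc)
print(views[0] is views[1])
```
[6.5, 3.5]
True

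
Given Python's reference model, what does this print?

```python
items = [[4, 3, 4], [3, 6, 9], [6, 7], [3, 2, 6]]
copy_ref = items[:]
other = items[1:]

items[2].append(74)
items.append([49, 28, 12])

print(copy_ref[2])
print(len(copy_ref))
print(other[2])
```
[6, 7, 74]
4
[3, 2, 6]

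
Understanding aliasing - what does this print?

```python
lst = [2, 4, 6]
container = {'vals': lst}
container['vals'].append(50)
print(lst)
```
[2, 4, 6, 50]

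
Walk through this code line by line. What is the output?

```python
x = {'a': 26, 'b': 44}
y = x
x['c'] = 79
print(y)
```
{'a': 26, 'b': 44, 'c': 79}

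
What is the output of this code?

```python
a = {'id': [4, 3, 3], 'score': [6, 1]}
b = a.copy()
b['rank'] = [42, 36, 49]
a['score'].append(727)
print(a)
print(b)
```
{'id': [4, 3, 3], 'score': [6, 1, 727]}
{'id': [4, 3, 3], 'score': [6, 1, 727], 'rank': [42, 36, 49]}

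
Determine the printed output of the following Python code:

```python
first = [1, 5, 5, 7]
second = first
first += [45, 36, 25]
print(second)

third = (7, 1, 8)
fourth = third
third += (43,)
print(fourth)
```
[1, 5, 5, 7, 45, 36, 25]
(7, 1, 8)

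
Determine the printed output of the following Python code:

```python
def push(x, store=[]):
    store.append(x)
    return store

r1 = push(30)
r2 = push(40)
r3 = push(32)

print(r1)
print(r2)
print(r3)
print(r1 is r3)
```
[30, 40, 32]
[30, 40, 32]
[30, 40, 32]
True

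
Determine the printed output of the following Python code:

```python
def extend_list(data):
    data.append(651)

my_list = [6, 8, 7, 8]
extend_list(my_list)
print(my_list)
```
[6, 8, 7, 8, 651]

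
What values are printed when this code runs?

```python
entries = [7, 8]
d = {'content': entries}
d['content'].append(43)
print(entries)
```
[7, 8, 43]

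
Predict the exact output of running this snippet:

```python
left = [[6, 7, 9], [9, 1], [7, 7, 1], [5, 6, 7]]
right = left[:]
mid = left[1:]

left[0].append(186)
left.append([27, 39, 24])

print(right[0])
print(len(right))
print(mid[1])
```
[6, 7, 9, 186]
4
[7, 7, 1]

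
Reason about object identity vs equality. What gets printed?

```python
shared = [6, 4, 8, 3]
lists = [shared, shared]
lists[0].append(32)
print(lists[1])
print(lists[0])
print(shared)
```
[6, 4, 8, 3, 32]
[6, 4, 8, 3, 32]
[6, 4, 8, 3, 32]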